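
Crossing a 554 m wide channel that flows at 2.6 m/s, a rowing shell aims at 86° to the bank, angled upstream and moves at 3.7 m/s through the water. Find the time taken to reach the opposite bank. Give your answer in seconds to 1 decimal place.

The component of the rowing shell's velocity perpendicular to the bank is 3.7 × sin 86° = 3.691 m/s.
Only the cross-stream component determines the crossing time; the current contributes nothing perpendicular to the bank.
Time = 554 / 3.691 = 150.095 s.

150.1 s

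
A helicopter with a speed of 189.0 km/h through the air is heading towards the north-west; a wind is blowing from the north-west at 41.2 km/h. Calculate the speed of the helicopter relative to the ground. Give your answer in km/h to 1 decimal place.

147.8 km/h

Taking east as x and north as y: velocity relative to the air = (-133.643, 133.643) km/h; the air relative to ground = (29.133, -29.133) km/h.
Velocity relative to ground = (-133.643, 133.643) + (29.133, -29.133) = (-104.510, 104.510) km/h.
Speed = |(-104.510, 104.510)| = 147.800 km/h.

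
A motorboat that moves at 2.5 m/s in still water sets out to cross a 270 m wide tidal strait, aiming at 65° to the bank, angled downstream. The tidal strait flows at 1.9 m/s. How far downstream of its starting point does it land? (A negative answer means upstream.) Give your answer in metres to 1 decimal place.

Perpendicular speed = 2.266 m/s; crossing time = 270 / 2.266 = 119.165 s.
Net downstream speed = 2.957 m/s.
Drift = 2.957 × 119.165 = 352.316 m (downstream).

352.3 m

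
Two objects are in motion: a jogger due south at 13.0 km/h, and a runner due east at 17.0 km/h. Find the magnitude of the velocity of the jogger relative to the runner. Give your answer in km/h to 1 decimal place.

21.4 km/h

Taking east as x and north as y: jogger velocity = (0.000, -13.000) km/h; runner velocity = (17.000, 0.000) km/h.
Velocity of jogger relative to runner = (0.000, -13.000) − (17.000, 0.000) = (-17.000, -13.000) km/h.
Magnitude = |(-17.000, -13.000)| = 21.401 km/h.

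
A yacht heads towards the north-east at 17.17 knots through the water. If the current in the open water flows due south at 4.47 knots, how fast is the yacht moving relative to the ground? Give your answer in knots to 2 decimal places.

Taking east as x and north as y: velocity relative to the water = (12.141, 12.141) knots; the water relative to ground = (0.000, -4.470) knots.
Velocity relative to ground = (12.141, 12.141) + (0.000, -4.470) = (12.141, 7.671) knots.
Speed = |(12.141, 7.671)| = 14.361 knots.

14.36 knots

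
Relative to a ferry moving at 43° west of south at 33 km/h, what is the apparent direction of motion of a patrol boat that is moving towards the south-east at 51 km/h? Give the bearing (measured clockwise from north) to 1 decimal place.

Taking east as x and north as y: patrol boat velocity = (36.062, -36.062) km/h; ferry velocity = (-22.506, -24.135) km/h.
Velocity of patrol boat relative to ferry = (36.062, -36.062) − (-22.506, -24.135) = (58.568, -11.928) km/h.
Bearing = atan2(58.57, -11.93) = 101.51° clockwise from north.

101.5°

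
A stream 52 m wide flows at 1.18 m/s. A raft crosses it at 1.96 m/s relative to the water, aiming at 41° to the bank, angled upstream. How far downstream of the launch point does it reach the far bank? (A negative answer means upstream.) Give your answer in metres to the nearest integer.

Perpendicular speed = 1.286 m/s; crossing time = 52 / 1.286 = 40.439 s.
Net downstream speed = -0.299 m/s.
Drift = -0.299 × 40.439 = -12.101 m (upstream).

-12 m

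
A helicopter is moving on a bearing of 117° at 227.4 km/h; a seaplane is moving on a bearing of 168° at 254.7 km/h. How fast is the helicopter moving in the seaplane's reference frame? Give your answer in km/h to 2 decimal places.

209.01 km/h

Taking east as x and north as y: helicopter velocity = (202.615, -103.237) km/h; seaplane velocity = (52.955, -249.134) km/h.
Velocity of helicopter relative to seaplane = (202.615, -103.237) − (52.955, -249.134) = (149.660, 145.897) km/h.
Magnitude = |(149.660, 145.897)| = 209.007 km/h.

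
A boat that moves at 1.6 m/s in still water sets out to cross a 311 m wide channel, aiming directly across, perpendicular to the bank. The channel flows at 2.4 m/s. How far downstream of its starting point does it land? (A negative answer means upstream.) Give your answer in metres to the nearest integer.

467 m

Perpendicular speed = 1.600 m/s; crossing time = 311 / 1.600 = 194.375 s.
Net downstream speed = 2.400 m/s.
Drift = 2.400 × 194.375 = 466.500 m (downstream).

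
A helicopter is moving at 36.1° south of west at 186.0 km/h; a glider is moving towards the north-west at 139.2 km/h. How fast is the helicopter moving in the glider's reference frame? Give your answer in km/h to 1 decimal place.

214.4 km/h

Taking east as x and north as y: helicopter velocity = (-150.286, -109.591) km/h; glider velocity = (-98.429, 98.429) km/h.
Velocity of helicopter relative to glider = (-150.286, -109.591) − (-98.429, 98.429) = (-51.857, -208.020) km/h.
Magnitude = |(-51.857, -208.020)| = 214.386 km/h.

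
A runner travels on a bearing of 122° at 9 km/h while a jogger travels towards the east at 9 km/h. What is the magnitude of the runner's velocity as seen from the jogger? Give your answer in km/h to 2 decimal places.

Taking east as x and north as y: runner velocity = (7.632, -4.769) km/h; jogger velocity = (9.000, 0.000) km/h.
Velocity of runner relative to jogger = (7.632, -4.769) − (9.000, 0.000) = (-1.368, -4.769) km/h.
Magnitude = |(-1.368, -4.769)| = 4.961 km/h.

4.96 km/h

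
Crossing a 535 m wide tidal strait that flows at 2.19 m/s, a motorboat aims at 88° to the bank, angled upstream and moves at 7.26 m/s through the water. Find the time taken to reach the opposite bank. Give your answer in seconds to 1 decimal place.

The component of the motorboat's velocity perpendicular to the bank is 7.26 × sin 88° = 7.256 m/s.
The current is parallel to the bank, so it does not affect the crossing time.
Time = 535 / 7.256 = 73.736 s.

73.7 s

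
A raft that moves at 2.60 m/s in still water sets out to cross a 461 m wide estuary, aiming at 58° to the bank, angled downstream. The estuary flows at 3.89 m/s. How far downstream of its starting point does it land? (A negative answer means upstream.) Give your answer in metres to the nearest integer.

Perpendicular speed = 2.205 m/s; crossing time = 461 / 2.205 = 209.077 s.
Net downstream speed = 5.268 m/s.
Drift = 5.268 × 209.077 = 1101.376 m (downstream).

1101 m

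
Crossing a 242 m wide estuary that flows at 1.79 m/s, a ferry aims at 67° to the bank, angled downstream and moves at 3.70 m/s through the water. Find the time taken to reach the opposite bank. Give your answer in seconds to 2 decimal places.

The component of the ferry's velocity perpendicular to the bank is 3.70 × sin 67° = 3.406 m/s.
The current is parallel to the bank, so it does not affect the crossing time.
Time = 242 / 3.406 = 71.054 s.

71.05 s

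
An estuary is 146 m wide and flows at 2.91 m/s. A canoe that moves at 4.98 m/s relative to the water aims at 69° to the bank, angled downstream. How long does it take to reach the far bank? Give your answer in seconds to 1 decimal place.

The component of the canoe's velocity perpendicular to the bank is 4.98 × sin 69° = 4.649 m/s.
The flow acts along the bank and has no component across it.
Time = 146 / 4.649 = 31.403 s.

31.4 s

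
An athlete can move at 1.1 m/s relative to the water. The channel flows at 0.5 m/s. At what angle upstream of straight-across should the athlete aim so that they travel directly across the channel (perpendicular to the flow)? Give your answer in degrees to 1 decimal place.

To cancel the current, the upstream component of the athlete's velocity must equal the flow: 1.1 sin θ = 0.5.
sin θ = 0.5 / 1.1 = 0.4545.
θ = arcsin(0.4545) = 27.036°.

27.0°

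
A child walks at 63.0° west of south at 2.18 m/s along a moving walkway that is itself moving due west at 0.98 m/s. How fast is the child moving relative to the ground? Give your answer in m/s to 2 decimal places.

3.09 m/s

Taking east as x and north as y: moving walkway velocity = (-0.980, 0.000) m/s; child velocity relative to moving walkway = (-1.942, -0.990) m/s.
Velocity relative to ground = (-0.980, 0.000) + (-1.942, -0.990) = (-2.922, -0.990) m/s.
Speed = |(-2.922, -0.990)| = 3.085 m/s.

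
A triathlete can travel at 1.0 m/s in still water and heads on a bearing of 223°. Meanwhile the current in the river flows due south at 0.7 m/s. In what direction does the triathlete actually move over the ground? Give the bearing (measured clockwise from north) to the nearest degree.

205°

Taking east as x and north as y: velocity relative to the water = (-0.682, -0.731) m/s; the water relative to ground = (0.000, -0.700) m/s.
Velocity relative to ground = (-0.682, -0.731) + (0.000, -0.700) = (-0.682, -1.431) m/s.
Bearing = atan2(-0.68, -1.43) = 205.48° clockwise from north.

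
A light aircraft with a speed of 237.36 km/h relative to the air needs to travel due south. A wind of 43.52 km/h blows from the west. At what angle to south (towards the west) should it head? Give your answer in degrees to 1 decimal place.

10.6°

The wind pushes perpendicular to the desired track; the heading must have a component into the wind equal to 43.52 km/h: 237.36 sin θ = 43.52.
sin θ = 0.1834, so θ = 10.565°.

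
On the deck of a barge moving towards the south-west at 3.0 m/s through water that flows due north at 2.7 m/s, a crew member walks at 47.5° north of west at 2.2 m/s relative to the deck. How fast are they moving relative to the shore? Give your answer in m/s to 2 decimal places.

In east/north components (m/s): crew member relative to barge = (-1.486, 1.622); barge relative to water = (-2.121, -2.121); water relative to ground = (0.000, 2.700).
Sum = (-3.608, 2.201) m/s.
Speed = |(-3.608, 2.201)| = 4.226 m/s.

4.23 m/s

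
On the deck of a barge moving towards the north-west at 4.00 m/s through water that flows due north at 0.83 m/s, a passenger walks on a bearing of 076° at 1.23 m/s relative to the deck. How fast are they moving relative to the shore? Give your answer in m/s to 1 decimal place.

4.3 m/s

In east/north components (m/s): passenger relative to barge = (1.193, 0.298); barge relative to water = (-2.828, 2.828); water relative to ground = (0.000, 0.830).
Sum = (-1.635, 3.956) m/s.
Speed = |(-1.635, 3.956)| = 4.281 m/s.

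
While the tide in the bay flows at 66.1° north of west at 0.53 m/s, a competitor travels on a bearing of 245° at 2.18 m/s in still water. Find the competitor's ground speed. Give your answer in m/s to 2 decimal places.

2.23 m/s

Taking east as x and north as y: velocity relative to the water = (-1.976, -0.921) m/s; the water relative to ground = (-0.215, 0.485) m/s.
Velocity relative to ground = (-1.976, -0.921) + (-0.215, 0.485) = (-2.190, -0.437) m/s.
Speed = |(-2.190, -0.437)| = 2.234 m/s.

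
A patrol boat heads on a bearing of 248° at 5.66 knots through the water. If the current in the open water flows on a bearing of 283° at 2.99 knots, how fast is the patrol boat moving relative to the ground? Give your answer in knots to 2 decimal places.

Taking east as x and north as y: velocity relative to the water = (-5.248, -2.120) knots; the water relative to ground = (-2.913, 0.673) knots.
Velocity relative to ground = (-5.248, -2.120) + (-2.913, 0.673) = (-8.161, -1.448) knots.
Speed = |(-8.161, -1.448)| = 8.289 knots.

8.29 knots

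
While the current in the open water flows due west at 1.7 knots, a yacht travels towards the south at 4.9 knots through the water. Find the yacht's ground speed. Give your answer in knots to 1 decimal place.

Taking east as x and north as y: velocity relative to the water = (0.000, -4.900) knots; the water relative to ground = (-1.700, 0.000) knots.
Velocity relative to ground = (0.000, -4.900) + (-1.700, 0.000) = (-1.700, -4.900) knots.
Speed = |(-1.700, -4.900)| = 5.187 knots.

5.2 knots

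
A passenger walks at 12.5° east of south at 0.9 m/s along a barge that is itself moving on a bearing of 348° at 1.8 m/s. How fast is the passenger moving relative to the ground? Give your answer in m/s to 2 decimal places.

Taking east as x and north as y: barge velocity = (-0.374, 1.761) m/s; passenger velocity relative to barge = (0.195, -0.879) m/s.
Velocity relative to ground = (-0.374, 1.761) + (0.195, -0.879) = (-0.179, 0.882) m/s.
Speed = |(-0.179, 0.882)| = 0.900 m/s.

0.90 m/s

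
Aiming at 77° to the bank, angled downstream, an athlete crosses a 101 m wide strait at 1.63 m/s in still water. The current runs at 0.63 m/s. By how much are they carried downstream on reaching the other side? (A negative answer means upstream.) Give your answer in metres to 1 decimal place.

63.4 m

Perpendicular speed = 1.588 m/s; crossing time = 101 / 1.588 = 63.593 s.
Net downstream speed = 0.997 m/s.
Drift = 0.997 × 63.593 = 63.381 m (downstream).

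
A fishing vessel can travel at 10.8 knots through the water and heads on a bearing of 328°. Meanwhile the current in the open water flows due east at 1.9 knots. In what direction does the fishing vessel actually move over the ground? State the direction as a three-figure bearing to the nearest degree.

337°

Taking east as x and north as y: velocity relative to the water = (-5.723, 9.159) knots; the water relative to ground = (1.900, 0.000) knots.
Velocity relative to ground = (-5.723, 9.159) + (1.900, 0.000) = (-3.823, 9.159) knots.
Bearing = atan2(-3.82, 9.16) = 337.34° clockwise from north.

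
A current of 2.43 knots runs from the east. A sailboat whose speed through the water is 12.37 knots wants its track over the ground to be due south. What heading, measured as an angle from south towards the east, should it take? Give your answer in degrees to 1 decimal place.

The current pushes perpendicular to the desired track; the heading must have a component into the current equal to 2.43 knots: 12.37 sin θ = 2.43.
sin θ = 0.1964, so θ = 11.329°.

11.3°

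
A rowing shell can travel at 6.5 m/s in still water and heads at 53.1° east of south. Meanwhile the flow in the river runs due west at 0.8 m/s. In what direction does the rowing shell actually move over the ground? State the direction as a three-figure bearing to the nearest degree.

132°

Taking east as x and north as y: velocity relative to the water = (5.198, -3.903) m/s; the water relative to ground = (-0.800, 0.000) m/s.
Velocity relative to ground = (5.198, -3.903) + (-0.800, 0.000) = (4.398, -3.903) m/s.
Bearing = atan2(4.40, -3.90) = 131.59° clockwise from north.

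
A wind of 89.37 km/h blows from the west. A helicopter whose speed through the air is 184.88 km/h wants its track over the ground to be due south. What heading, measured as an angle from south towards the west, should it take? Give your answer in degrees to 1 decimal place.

28.9°

The wind pushes perpendicular to the desired track; the heading must have a component into the wind equal to 89.37 km/h: 184.88 sin θ = 89.37.
sin θ = 0.4834, so θ = 28.907°.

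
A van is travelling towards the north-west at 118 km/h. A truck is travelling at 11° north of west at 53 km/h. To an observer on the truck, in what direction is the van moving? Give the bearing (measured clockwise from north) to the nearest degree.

337°

Taking east as x and north as y: van velocity = (-83.439, 83.439) km/h; truck velocity = (-52.026, 10.113) km/h.
Velocity of van relative to truck = (-83.439, 83.439) − (-52.026, 10.113) = (-31.412, 73.326) km/h.
Bearing = atan2(-31.41, 73.33) = 336.81° clockwise from north.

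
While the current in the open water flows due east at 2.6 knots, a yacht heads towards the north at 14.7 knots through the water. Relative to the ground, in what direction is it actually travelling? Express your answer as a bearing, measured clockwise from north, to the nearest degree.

Taking east as x and north as y: velocity relative to the water = (0.000, 14.700) knots; the water relative to ground = (2.600, 0.000) knots.
Velocity relative to ground = (0.000, 14.700) + (2.600, 0.000) = (2.600, 14.700) knots.
Bearing = atan2(2.60, 14.70) = 10.03° clockwise from north.

010°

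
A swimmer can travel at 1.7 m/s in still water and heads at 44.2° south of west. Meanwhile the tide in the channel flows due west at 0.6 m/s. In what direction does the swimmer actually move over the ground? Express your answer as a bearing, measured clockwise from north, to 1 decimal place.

Taking east as x and north as y: velocity relative to the water = (-1.219, -1.185) m/s; the water relative to ground = (-0.600, 0.000) m/s.
Velocity relative to ground = (-1.219, -1.185) + (-0.600, 0.000) = (-1.819, -1.185) m/s.
Bearing = atan2(-1.82, -1.19) = 236.91° clockwise from north.

236.9°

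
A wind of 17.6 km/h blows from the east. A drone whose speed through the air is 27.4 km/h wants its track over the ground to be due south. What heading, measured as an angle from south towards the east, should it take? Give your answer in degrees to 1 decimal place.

40.0°

The wind pushes perpendicular to the desired track; the heading must have a component into the wind equal to 17.6 km/h: 27.4 sin θ = 17.6.
sin θ = 0.6423, so θ = 39.966°.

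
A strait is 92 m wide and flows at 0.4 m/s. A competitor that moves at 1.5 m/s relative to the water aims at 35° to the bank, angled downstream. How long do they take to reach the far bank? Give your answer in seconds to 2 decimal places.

106.93 s

The component of the competitor's velocity perpendicular to the bank is 1.5 × sin 35° = 0.860 m/s.
Only the cross-stream component determines the crossing time; the current contributes nothing perpendicular to the bank.
Time = 92 / 0.860 = 106.931 s.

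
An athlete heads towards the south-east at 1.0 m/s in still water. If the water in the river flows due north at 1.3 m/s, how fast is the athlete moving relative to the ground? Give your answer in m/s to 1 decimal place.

0.9 m/s

Taking east as x and north as y: velocity relative to the water = (0.707, -0.707) m/s; the water relative to ground = (0.000, 1.300) m/s.
Velocity relative to ground = (0.707, -0.707) + (0.000, 1.300) = (0.707, 0.593) m/s.
Speed = |(0.707, 0.593)| = 0.923 m/s.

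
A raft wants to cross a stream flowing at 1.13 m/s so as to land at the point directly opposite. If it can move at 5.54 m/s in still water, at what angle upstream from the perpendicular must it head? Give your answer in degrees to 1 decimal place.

11.8°

To cancel the current, the upstream component of the raft's velocity must equal the flow: 5.54 sin θ = 1.13.
sin θ = 1.13 / 5.54 = 0.2040.
θ = arcsin(0.2040) = 11.769°.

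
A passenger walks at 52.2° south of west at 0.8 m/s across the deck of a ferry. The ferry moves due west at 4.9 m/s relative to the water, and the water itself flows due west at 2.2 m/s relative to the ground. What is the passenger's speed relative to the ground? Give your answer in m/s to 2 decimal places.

7.62 m/s

In east/north components (m/s): passenger relative to ferry = (-0.490, -0.632); ferry relative to water = (-4.900, 0.000); water relative to ground = (-2.200, 0.000).
Sum = (-7.590, -0.632) m/s.
Speed = |(-7.590, -0.632)| = 7.617 m/s.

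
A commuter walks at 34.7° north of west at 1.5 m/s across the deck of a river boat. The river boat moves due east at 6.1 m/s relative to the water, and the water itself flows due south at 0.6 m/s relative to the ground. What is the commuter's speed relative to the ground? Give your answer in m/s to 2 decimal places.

In east/north components (m/s): commuter relative to river boat = (-1.233, 0.854); river boat relative to water = (6.100, 0.000); water relative to ground = (0.000, -0.600).
Sum = (4.867, 0.254) m/s.
Speed = |(4.867, 0.254)| = 4.873 m/s.

4.87 m/s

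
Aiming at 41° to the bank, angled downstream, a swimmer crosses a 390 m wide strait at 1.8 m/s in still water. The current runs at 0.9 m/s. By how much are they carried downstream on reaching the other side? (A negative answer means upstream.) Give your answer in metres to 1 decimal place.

745.9 m

Perpendicular speed = 1.181 m/s; crossing time = 390 / 1.181 = 330.255 s.
Net downstream speed = 2.258 m/s.
Drift = 2.258 × 330.255 = 745.873 m (downstream).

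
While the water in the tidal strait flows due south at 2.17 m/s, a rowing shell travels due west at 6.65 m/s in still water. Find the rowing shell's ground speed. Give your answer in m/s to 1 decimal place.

Taking east as x and north as y: velocity relative to the water = (-6.650, 0.000) m/s; the water relative to ground = (0.000, -2.170) m/s.
Velocity relative to ground = (-6.650, 0.000) + (0.000, -2.170) = (-6.650, -2.170) m/s.
Speed = |(-6.650, -2.170)| = 6.995 m/s.

7.0 m/s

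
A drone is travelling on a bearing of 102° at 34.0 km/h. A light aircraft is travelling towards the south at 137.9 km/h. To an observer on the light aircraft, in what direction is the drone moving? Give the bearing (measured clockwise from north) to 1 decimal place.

014.3°

Taking east as x and north as y: drone velocity = (33.257, -7.069) km/h; light aircraft velocity = (0.000, -137.900) km/h.
Velocity of drone relative to light aircraft = (33.257, -7.069) − (0.000, -137.900) = (33.257, 130.831) km/h.
Bearing = atan2(33.26, 130.83) = 14.26° clockwise from north.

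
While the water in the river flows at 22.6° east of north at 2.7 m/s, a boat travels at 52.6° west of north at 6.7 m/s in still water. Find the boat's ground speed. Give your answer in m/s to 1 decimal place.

7.8 m/s

Taking east as x and north as y: velocity relative to the water = (-5.323, 4.069) m/s; the water relative to ground = (1.038, 2.493) m/s.
Velocity relative to ground = (-5.323, 4.069) + (1.038, 2.493) = (-4.285, 6.562) m/s.
Speed = |(-4.285, 6.562)| = 7.837 m/s.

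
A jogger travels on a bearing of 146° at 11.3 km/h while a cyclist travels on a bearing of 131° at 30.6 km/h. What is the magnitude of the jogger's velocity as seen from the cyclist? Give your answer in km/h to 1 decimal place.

Taking east as x and north as y: jogger velocity = (6.319, -9.368) km/h; cyclist velocity = (23.094, -20.075) km/h.
Velocity of jogger relative to cyclist = (6.319, -9.368) − (23.094, -20.075) = (-16.775, 10.707) km/h.
Magnitude = |(-16.775, 10.707)| = 19.901 km/h.

19.9 km/h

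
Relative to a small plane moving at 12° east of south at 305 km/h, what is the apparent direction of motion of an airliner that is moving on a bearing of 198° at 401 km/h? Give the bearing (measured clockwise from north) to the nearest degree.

246°

Taking east as x and north as y: airliner velocity = (-123.916, -381.374) km/h; small plane velocity = (63.413, -298.335) km/h.
Velocity of airliner relative to small plane = (-123.916, -381.374) − (63.413, -298.335) = (-187.329, -83.039) km/h.
Bearing = atan2(-187.33, -83.04) = 246.09° clockwise from north.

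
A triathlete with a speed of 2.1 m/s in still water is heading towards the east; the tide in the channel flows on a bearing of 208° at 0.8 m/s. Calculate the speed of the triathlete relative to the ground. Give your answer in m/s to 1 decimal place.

1.9 m/s

Taking east as x and north as y: velocity relative to the water = (2.100, 0.000) m/s; the water relative to ground = (-0.376, -0.706) m/s.
Velocity relative to ground = (2.100, 0.000) + (-0.376, -0.706) = (1.724, -0.706) m/s.
Speed = |(1.724, -0.706)| = 1.863 m/s.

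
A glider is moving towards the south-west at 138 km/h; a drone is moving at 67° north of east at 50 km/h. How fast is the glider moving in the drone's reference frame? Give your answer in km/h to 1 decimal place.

185.3 km/h

Taking east as x and north as y: glider velocity = (-97.581, -97.581) km/h; drone velocity = (19.537, 46.025) km/h.
Velocity of glider relative to drone = (-97.581, -97.581) − (19.537, 46.025) = (-117.117, -143.606) km/h.
Magnitude = |(-117.117, -143.606)| = 185.308 km/h.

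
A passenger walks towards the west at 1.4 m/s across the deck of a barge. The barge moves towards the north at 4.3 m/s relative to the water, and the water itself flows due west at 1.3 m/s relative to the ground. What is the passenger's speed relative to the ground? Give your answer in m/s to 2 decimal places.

In east/north components (m/s): passenger relative to barge = (-1.400, 0.000); barge relative to water = (0.000, 4.300); water relative to ground = (-1.300, 0.000).
Sum = (-2.700, 4.300) m/s.
Speed = |(-2.700, 4.300)| = 5.077 m/s.

5.08 m/s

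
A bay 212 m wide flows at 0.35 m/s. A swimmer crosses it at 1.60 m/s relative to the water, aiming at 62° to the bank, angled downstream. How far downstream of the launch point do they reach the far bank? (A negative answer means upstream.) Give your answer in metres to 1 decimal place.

165.2 m

Perpendicular speed = 1.413 m/s; crossing time = 212 / 1.413 = 150.066 s.
Net downstream speed = 1.101 m/s.
Drift = 1.101 × 150.066 = 165.245 m (downstream).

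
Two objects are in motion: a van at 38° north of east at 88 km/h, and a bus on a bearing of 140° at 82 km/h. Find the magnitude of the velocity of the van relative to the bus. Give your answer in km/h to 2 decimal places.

Taking east as x and north as y: van velocity = (69.345, 54.178) km/h; bus velocity = (52.709, -62.816) km/h.
Velocity of van relative to bus = (69.345, 54.178) − (52.709, -62.816) = (16.636, 116.994) km/h.
Magnitude = |(16.636, 116.994)| = 118.171 km/h.

118.17 km/h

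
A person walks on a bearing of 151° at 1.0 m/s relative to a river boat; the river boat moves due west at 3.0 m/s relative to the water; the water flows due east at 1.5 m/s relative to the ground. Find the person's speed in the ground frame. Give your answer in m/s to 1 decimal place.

In east/north components (m/s): person relative to river boat = (0.485, -0.875); river boat relative to water = (-3.000, 0.000); water relative to ground = (1.500, 0.000).
Sum = (-1.015, -0.875) m/s.
Speed = |(-1.015, -0.875)| = 1.340 m/s.

1.3 m/s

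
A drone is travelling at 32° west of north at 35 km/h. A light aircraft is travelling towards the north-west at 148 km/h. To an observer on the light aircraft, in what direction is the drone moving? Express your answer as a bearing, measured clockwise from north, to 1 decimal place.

Taking east as x and north as y: drone velocity = (-18.547, 29.682) km/h; light aircraft velocity = (-104.652, 104.652) km/h.
Velocity of drone relative to light aircraft = (-18.547, 29.682) − (-104.652, 104.652) = (86.105, -74.970) km/h.
Bearing = atan2(86.10, -74.97) = 131.05° clockwise from north.

131.0°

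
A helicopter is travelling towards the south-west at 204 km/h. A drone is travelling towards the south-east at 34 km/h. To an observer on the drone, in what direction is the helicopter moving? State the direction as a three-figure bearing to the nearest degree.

234°

Taking east as x and north as y: helicopter velocity = (-144.250, -144.250) km/h; drone velocity = (24.042, -24.042) km/h.
Velocity of helicopter relative to drone = (-144.250, -144.250) − (24.042, -24.042) = (-168.291, -120.208) km/h.
Bearing = atan2(-168.29, -120.21) = 234.46° clockwise from north.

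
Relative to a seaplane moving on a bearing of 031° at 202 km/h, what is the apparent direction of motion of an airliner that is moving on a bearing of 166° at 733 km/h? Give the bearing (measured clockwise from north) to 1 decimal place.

Taking east as x and north as y: airliner velocity = (177.329, -711.227) km/h; seaplane velocity = (104.038, 173.148) km/h.
Velocity of airliner relative to seaplane = (177.329, -711.227) − (104.038, 173.148) = (73.291, -884.375) km/h.
Bearing = atan2(73.29, -884.37) = 175.26° clockwise from north.

175.3°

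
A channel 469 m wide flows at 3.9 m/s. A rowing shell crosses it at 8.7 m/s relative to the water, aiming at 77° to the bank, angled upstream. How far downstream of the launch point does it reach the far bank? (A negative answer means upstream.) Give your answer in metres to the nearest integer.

Perpendicular speed = 8.477 m/s; crossing time = 469 / 8.477 = 55.326 s.
Net downstream speed = 1.943 m/s.
Drift = 1.943 × 55.326 = 107.494 m (downstream).

107 m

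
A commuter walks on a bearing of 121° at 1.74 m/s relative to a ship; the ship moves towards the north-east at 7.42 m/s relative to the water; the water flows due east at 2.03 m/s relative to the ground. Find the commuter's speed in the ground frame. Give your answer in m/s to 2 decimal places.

In east/north components (m/s): commuter relative to ship = (1.491, -0.896); ship relative to water = (5.247, 5.247); water relative to ground = (2.030, 0.000).
Sum = (8.768, 4.351) m/s.
Speed = |(8.768, 4.351)| = 9.788 m/s.

9.79 m/s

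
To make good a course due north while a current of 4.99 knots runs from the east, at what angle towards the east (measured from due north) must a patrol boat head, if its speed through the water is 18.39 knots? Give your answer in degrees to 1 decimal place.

The current pushes perpendicular to the desired track; the heading must have a component into the current equal to 4.99 knots: 18.39 sin θ = 4.99.
sin θ = 0.2713, so θ = 15.744°.

15.7°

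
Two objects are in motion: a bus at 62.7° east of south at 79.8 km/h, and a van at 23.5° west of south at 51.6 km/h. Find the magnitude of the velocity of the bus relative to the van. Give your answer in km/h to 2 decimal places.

92.11 km/h

Taking east as x and north as y: bus velocity = (70.912, -36.600) km/h; van velocity = (-20.575, -47.320) km/h.
Velocity of bus relative to van = (70.912, -36.600) − (-20.575, -47.320) = (91.487, 10.720) km/h.
Magnitude = |(91.487, 10.720)| = 92.113 km/h.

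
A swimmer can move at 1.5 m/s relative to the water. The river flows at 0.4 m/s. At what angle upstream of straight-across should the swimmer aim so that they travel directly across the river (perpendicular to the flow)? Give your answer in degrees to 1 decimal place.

To cancel the current, the upstream component of the swimmer's velocity must equal the flow: 1.5 sin θ = 0.4.
sin θ = 0.4 / 1.5 = 0.2667.
θ = arcsin(0.2667) = 15.466°.

15.5°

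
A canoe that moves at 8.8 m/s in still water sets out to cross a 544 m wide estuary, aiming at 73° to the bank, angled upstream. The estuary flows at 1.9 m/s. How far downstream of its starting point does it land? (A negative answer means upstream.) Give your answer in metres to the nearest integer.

Perpendicular speed = 8.415 m/s; crossing time = 544 / 8.415 = 64.643 s.
Net downstream speed = -0.673 m/s.
Drift = -0.673 × 64.643 = -43.496 m (upstream).

-43 m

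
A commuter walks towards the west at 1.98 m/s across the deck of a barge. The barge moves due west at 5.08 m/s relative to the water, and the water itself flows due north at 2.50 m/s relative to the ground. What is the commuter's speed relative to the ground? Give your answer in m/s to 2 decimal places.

In east/north components (m/s): commuter relative to barge = (-1.980, 0.000); barge relative to water = (-5.080, 0.000); water relative to ground = (0.000, 2.500).
Sum = (-7.060, 2.500) m/s.
Speed = |(-7.060, 2.500)| = 7.490 m/s.

7.49 m/s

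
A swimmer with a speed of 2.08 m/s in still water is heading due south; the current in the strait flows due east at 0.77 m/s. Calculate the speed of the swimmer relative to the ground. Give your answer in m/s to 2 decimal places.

Taking east as x and north as y: velocity relative to the water = (0.000, -2.080) m/s; the water relative to ground = (0.770, 0.000) m/s.
Velocity relative to ground = (0.000, -2.080) + (0.770, 0.000) = (0.770, -2.080) m/s.
Speed = |(0.770, -2.080)| = 2.218 m/s.

2.22 m/s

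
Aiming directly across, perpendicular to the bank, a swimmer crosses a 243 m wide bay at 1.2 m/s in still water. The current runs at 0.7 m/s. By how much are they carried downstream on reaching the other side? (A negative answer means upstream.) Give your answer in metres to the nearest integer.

Perpendicular speed = 1.200 m/s; crossing time = 243 / 1.200 = 202.500 s.
Net downstream speed = 0.700 m/s.
Drift = 0.700 × 202.500 = 141.750 m (downstream).

142 m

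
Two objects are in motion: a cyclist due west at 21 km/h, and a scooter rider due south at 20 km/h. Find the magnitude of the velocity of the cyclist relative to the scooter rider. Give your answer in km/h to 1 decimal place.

Taking east as x and north as y: cyclist velocity = (-21.000, 0.000) km/h; scooter rider velocity = (0.000, -20.000) km/h.
Velocity of cyclist relative to scooter rider = (-21.000, 0.000) − (0.000, -20.000) = (-21.000, 20.000) km/h.
Magnitude = |(-21.000, 20.000)| = 29.000 km/h.

29.0 km/h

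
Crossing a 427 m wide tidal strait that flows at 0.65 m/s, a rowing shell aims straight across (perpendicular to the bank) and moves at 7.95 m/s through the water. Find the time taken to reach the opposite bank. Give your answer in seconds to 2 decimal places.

53.71 s

The component of the rowing shell's velocity perpendicular to the bank is 7.95 m/s.
The current is parallel to the bank, so it does not affect the crossing time.
Time = 427 / 7.950 = 53.711 s.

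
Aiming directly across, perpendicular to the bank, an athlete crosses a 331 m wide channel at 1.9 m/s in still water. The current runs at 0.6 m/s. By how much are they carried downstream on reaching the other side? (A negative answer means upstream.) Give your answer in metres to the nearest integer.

Perpendicular speed = 1.900 m/s; crossing time = 331 / 1.900 = 174.211 s.
Net downstream speed = 0.600 m/s.
Drift = 0.600 × 174.211 = 104.526 m (downstream).

105 m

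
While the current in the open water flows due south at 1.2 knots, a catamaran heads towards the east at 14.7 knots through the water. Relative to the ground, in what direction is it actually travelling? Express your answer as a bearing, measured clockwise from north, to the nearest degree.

Taking east as x and north as y: velocity relative to the water = (14.700, 0.000) knots; the water relative to ground = (0.000, -1.200) knots.
Velocity relative to ground = (14.700, 0.000) + (0.000, -1.200) = (14.700, -1.200) knots.
Bearing = atan2(14.70, -1.20) = 94.67° clockwise from north.

095°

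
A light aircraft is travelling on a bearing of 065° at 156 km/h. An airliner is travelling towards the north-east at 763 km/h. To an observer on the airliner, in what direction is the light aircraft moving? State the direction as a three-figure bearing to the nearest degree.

220°

Taking east as x and north as y: light aircraft velocity = (141.384, 65.928) km/h; airliner velocity = (539.522, 539.522) km/h.
Velocity of light aircraft relative to airliner = (141.384, 65.928) − (539.522, 539.522) = (-398.138, -473.594) km/h.
Bearing = atan2(-398.14, -473.59) = 220.05° clockwise from north.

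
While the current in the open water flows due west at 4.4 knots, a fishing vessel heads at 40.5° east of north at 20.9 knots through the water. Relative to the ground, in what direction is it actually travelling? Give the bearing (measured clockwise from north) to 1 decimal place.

Taking east as x and north as y: velocity relative to the water = (13.573, 15.892) knots; the water relative to ground = (-4.400, 0.000) knots.
Velocity relative to ground = (13.573, 15.892) + (-4.400, 0.000) = (9.173, 15.892) knots.
Bearing = atan2(9.17, 15.89) = 29.99° clockwise from north.

030.0°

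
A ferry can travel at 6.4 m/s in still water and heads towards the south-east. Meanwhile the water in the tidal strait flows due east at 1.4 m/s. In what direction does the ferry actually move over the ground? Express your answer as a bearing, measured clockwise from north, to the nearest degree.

127°

Taking east as x and north as y: velocity relative to the water = (4.525, -4.525) m/s; the water relative to ground = (1.400, 0.000) m/s.
Velocity relative to ground = (4.525, -4.525) + (1.400, 0.000) = (5.925, -4.525) m/s.
Bearing = atan2(5.93, -4.53) = 127.37° clockwise from north.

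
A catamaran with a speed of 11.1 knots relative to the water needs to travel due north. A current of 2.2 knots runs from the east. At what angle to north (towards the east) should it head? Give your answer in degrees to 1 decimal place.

11.4°

The current pushes perpendicular to the desired track; the heading must have a component into the current equal to 2.2 knots: 11.1 sin θ = 2.2.
sin θ = 0.1982, so θ = 11.432°.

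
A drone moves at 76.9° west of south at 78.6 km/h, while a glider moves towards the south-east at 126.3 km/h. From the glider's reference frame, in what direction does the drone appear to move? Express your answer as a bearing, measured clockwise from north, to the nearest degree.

293°

Taking east as x and north as y: drone velocity = (-76.555, -17.815) km/h; glider velocity = (89.308, -89.308) km/h.
Velocity of drone relative to glider = (-76.555, -17.815) − (89.308, -89.308) = (-165.862, 71.493) km/h.
Bearing = atan2(-165.86, 71.49) = 293.32° clockwise from north.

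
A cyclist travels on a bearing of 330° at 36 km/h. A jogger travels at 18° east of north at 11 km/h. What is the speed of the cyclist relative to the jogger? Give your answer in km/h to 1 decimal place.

29.8 km/h

Taking east as x and north as y: cyclist velocity = (-18.000, 31.177) km/h; jogger velocity = (3.399, 10.462) km/h.
Velocity of cyclist relative to jogger = (-18.000, 31.177) − (3.399, 10.462) = (-21.399, 20.715) km/h.
Magnitude = |(-21.399, 20.715)| = 29.783 km/h.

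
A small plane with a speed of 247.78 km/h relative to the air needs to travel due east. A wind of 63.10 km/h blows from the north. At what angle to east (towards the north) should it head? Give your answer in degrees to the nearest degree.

15°

The wind pushes perpendicular to the desired track; the heading must have a component into the wind equal to 63.10 km/h: 247.78 sin θ = 63.10.
sin θ = 0.2547, so θ = 14.754°.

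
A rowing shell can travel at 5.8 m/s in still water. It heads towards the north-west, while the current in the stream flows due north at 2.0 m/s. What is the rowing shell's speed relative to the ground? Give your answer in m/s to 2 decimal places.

Taking east as x and north as y: velocity relative to the water = (-4.101, 4.101) m/s; the water relative to ground = (0.000, 2.000) m/s.
Velocity relative to ground = (-4.101, 4.101) + (0.000, 2.000) = (-4.101, 6.101) m/s.
Speed = |(-4.101, 6.101)| = 7.352 m/s.

7.35 m/s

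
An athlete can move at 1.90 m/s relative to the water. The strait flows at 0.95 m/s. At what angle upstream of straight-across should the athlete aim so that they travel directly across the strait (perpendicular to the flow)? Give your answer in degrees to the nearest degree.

To cancel the current, the upstream component of the athlete's velocity must equal the flow: 1.90 sin θ = 0.95.
sin θ = 0.95 / 1.90 = 0.5000.
θ = arcsin(0.5000) = 30.000°.

30°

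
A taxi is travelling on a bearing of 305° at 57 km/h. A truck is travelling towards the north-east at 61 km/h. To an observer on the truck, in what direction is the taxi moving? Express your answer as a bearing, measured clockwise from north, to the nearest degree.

Taking east as x and north as y: taxi velocity = (-46.692, 32.694) km/h; truck velocity = (43.134, 43.134) km/h.
Velocity of taxi relative to truck = (-46.692, 32.694) − (43.134, 43.134) = (-89.825, -10.440) km/h.
Bearing = atan2(-89.83, -10.44) = 263.37° clockwise from north.

263°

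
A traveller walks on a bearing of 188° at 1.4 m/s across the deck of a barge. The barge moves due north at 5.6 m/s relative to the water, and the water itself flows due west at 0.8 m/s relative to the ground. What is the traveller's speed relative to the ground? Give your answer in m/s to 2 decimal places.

In east/north components (m/s): traveller relative to barge = (-0.195, -1.386); barge relative to water = (0.000, 5.600); water relative to ground = (-0.800, 0.000).
Sum = (-0.995, 4.214) m/s.
Speed = |(-0.995, 4.214)| = 4.329 m/s.

4.33 m/s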